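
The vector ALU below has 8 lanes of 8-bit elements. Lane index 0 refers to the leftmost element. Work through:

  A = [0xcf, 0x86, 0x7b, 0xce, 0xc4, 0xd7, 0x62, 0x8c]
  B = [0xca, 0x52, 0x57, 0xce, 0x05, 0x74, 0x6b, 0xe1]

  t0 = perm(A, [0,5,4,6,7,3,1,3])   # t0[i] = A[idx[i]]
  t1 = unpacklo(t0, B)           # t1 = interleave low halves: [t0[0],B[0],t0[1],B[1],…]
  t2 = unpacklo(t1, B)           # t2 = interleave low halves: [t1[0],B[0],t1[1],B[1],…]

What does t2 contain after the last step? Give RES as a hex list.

→ t0 |cf|d7|c4|62|8c|ce|86|ce|
→ t1 |cf|ca|d7|52|c4|57|62|ce|
→ t2 |cf|ca|ca|52|d7|57|52|ce|

RES = [0xcf, 0xca, 0xca, 0x52, 0xd7, 0x57, 0x52, 0xce]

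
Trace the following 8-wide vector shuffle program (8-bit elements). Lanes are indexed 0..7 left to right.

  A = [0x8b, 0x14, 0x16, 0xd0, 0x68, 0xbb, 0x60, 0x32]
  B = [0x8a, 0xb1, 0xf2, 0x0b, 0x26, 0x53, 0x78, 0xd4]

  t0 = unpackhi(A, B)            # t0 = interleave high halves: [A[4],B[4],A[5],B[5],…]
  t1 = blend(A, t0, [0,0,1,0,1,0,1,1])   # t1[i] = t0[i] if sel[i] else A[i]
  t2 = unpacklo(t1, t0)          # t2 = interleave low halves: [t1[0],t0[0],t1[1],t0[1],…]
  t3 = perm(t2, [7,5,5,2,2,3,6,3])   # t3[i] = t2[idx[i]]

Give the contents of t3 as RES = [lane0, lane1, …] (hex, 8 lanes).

  t0: 68 26 bb 53 60 78 32 d4
  t1: 8b 14 bb d0 60 bb 32 d4
  t2: 8b 68 14 26 bb bb d0 53
  t3: 53 bb bb 14 14 26 d0 26

RES = [0x53, 0xbb, 0xbb, 0x14, 0x14, 0x26, 0xd0, 0x26]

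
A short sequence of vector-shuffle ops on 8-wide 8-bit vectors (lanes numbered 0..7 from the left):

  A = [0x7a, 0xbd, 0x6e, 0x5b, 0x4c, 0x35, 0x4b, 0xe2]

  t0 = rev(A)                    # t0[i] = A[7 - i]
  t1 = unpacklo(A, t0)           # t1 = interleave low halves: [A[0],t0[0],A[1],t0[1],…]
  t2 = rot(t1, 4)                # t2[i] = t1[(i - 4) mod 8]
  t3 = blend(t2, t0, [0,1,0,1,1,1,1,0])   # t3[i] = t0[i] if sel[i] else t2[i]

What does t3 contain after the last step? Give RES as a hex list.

RES = [ 0x6e  0x4b  0x5b  0x4c  0x5b  0x6e  0xbd  0x4b ]

t0 = [0xe2, 0x4b, 0x35, 0x4c, 0x5b, 0x6e, 0xbd, 0x7a]
t1 = [0x7a, 0xe2, 0xbd, 0x4b, 0x6e, 0x35, 0x5b, 0x4c]
t2 = [0x6e, 0x35, 0x5b, 0x4c, 0x7a, 0xe2, 0xbd, 0x4b]
t3 = [0x6e, 0x4b, 0x5b, 0x4c, 0x5b, 0x6e, 0xbd, 0x4b]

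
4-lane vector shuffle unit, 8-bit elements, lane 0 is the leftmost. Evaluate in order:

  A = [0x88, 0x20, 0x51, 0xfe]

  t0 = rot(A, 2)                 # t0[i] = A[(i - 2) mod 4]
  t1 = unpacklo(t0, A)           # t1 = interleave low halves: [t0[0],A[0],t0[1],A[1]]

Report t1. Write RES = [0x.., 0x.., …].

  t0: 51 fe 88 20
  t1: 51 88 fe 20

RES = [0x51, 0x88, 0xfe, 0x20]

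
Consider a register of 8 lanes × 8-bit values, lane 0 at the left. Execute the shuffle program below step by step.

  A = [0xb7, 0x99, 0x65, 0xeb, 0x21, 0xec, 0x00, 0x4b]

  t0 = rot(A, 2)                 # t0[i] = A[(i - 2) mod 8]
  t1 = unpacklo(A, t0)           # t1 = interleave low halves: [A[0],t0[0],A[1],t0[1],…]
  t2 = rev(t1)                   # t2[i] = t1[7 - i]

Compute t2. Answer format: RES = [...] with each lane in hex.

RES = [ 0x99  0xeb  0xb7  0x65  0x4b  0x99  0x00  0xb7 ]

  t0: 00 4b b7 99 65 eb 21 ec
  t1: b7 00 99 4b 65 b7 eb 99
  t2: 99 eb b7 65 4b 99 00 b7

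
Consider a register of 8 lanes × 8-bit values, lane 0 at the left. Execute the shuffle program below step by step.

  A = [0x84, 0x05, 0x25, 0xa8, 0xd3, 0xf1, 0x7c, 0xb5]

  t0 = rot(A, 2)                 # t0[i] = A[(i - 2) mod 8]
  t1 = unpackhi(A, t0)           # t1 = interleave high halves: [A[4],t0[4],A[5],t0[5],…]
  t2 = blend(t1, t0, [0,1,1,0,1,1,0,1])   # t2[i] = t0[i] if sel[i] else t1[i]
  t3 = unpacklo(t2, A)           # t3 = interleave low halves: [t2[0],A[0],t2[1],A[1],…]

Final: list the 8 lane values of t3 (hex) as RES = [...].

RES = [ 0xd3  0x84  0xb5  0x05  0x84  0x25  0xa8  0xa8 ]

→ t0 |7c|b5|84|05|25|a8|d3|f1|
→ t1 |d3|25|f1|a8|7c|d3|b5|f1|
→ t2 |d3|b5|84|a8|25|a8|b5|f1|
→ t3 |d3|84|b5|05|84|25|a8|a8|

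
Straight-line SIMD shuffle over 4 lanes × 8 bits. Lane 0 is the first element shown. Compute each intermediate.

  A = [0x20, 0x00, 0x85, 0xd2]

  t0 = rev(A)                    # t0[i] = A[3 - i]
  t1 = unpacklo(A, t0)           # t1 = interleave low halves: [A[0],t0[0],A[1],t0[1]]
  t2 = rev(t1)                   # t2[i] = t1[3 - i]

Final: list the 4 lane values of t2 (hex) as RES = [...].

  t0: d2 85 00 20
  t1: 20 d2 00 85
  t2: 85 00 d2 20

RES = [0x85, 0x00, 0xd2, 0x20]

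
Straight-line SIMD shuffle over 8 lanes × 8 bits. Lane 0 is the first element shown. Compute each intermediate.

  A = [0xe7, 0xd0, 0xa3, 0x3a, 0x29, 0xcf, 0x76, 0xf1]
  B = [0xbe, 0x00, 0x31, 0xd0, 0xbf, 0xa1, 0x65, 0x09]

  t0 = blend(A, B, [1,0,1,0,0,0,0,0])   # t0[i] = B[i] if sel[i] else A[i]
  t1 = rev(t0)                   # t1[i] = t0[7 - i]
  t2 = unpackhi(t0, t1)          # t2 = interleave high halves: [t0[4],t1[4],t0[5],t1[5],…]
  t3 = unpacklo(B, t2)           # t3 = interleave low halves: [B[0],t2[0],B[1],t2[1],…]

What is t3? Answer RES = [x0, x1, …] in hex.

→ t0 |be|d0|31|3a|29|cf|76|f1|
→ t1 |f1|76|cf|29|3a|31|d0|be|
→ t2 |29|3a|cf|31|76|d0|f1|be|
→ t3 |be|29|00|3a|31|cf|d0|31|

RES = [0xbe, 0x29, 0x00, 0x3a, 0x31, 0xcf, 0xd0, 0x31]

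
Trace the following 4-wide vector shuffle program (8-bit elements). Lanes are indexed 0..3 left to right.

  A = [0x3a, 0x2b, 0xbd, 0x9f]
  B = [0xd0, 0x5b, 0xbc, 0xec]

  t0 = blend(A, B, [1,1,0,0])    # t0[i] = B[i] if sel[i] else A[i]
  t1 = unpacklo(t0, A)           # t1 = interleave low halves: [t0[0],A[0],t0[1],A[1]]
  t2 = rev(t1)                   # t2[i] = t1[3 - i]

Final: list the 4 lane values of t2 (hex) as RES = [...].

RES = [ 0x2b  0x5b  0x3a  0xd0 ]

t0 = [0xd0, 0x5b, 0xbd, 0x9f]
t1 = [0xd0, 0x3a, 0x5b, 0x2b]
t2 = [0x2b, 0x5b, 0x3a, 0xd0]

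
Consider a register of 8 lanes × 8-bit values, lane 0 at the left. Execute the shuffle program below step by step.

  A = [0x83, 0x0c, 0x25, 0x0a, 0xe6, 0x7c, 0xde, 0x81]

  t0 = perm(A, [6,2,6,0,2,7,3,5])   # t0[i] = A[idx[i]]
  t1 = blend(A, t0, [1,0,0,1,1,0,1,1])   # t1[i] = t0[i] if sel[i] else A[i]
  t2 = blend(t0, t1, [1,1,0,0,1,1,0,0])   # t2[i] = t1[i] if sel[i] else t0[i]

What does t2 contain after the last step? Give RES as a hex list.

  t0: de 25 de 83 25 81 0a 7c
  t1: de 0c 25 83 25 7c 0a 7c
  t2: de 0c de 83 25 7c 0a 7c

RES = [ 0xde  0x0c  0xde  0x83  0x25  0x7c  0x0a  0x7c ]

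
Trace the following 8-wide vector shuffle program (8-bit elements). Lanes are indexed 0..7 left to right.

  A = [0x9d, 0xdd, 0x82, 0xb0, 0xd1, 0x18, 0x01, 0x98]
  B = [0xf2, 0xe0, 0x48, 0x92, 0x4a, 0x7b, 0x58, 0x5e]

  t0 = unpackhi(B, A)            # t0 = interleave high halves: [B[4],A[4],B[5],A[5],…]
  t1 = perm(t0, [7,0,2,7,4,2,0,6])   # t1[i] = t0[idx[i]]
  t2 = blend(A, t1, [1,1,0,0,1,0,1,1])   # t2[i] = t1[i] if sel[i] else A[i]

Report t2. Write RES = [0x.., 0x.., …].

RES = [0x98, 0x4a, 0x82, 0xb0, 0x58, 0x18, 0x4a, 0x5e]

  t0: 4a d1 7b 18 58 01 5e 98
  t1: 98 4a 7b 98 58 7b 4a 5e
  t2: 98 4a 82 b0 58 18 4a 5e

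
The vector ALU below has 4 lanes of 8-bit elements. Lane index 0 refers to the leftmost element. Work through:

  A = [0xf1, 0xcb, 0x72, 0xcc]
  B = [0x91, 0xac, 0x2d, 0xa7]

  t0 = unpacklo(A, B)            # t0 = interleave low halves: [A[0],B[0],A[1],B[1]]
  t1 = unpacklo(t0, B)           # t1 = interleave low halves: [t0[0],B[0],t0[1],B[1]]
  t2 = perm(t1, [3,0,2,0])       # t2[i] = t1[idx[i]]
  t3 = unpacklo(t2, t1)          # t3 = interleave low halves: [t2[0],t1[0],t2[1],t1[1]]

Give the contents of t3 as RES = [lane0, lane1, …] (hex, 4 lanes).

RES = [0xac, 0xf1, 0xf1, 0x91]

  t0: f1 91 cb ac
  t1: f1 91 91 ac
  t2: ac f1 91 f1
  t3: ac f1 f1 91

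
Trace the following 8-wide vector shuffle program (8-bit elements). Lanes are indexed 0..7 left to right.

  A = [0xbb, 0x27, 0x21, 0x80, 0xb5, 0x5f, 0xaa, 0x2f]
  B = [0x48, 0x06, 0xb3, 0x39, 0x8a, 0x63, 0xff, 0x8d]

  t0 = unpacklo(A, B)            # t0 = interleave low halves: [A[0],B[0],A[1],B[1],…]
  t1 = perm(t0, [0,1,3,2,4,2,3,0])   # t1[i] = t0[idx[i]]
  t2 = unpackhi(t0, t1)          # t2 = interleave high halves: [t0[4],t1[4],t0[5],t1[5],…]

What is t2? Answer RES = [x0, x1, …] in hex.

RES = [ 0x21  0x21  0xb3  0x27  0x80  0x06  0x39  0xbb ]

  t0: bb 48 27 06 21 b3 80 39
  t1: bb 48 06 27 21 27 06 bb
  t2: 21 21 b3 27 80 06 39 bb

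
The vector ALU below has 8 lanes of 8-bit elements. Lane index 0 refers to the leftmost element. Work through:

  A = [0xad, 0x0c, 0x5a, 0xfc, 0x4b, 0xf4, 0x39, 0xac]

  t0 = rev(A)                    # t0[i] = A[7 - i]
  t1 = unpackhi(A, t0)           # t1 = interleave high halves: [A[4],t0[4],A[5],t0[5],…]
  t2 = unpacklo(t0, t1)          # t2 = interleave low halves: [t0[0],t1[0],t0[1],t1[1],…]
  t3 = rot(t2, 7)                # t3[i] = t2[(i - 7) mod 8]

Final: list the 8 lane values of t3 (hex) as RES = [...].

→ t0 |ac|39|f4|4b|fc|5a|0c|ad|
→ t1 |4b|fc|f4|5a|39|0c|ac|ad|
→ t2 |ac|4b|39|fc|f4|f4|4b|5a|
→ t3 |4b|39|fc|f4|f4|4b|5a|ac|

RES = [ 0x4b  0x39  0xfc  0xf4  0xf4  0x4b  0x5a  0xac ]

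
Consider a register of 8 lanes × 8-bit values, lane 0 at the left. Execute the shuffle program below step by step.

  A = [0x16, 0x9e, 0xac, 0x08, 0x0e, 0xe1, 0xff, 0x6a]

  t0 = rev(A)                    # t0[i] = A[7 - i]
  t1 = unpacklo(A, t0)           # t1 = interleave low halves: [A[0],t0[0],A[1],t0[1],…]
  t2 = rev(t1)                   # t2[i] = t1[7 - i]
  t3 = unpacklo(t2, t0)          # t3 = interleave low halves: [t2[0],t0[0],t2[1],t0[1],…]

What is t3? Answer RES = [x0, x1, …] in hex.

t0 = [0x6a, 0xff, 0xe1, 0x0e, 0x08, 0xac, 0x9e, 0x16]
t1 = [0x16, 0x6a, 0x9e, 0xff, 0xac, 0xe1, 0x08, 0x0e]
t2 = [0x0e, 0x08, 0xe1, 0xac, 0xff, 0x9e, 0x6a, 0x16]
t3 = [0x0e, 0x6a, 0x08, 0xff, 0xe1, 0xe1, 0xac, 0x0e]

RES = [ 0x0e  0x6a  0x08  0xff  0xe1  0xe1  0xac  0x0e ]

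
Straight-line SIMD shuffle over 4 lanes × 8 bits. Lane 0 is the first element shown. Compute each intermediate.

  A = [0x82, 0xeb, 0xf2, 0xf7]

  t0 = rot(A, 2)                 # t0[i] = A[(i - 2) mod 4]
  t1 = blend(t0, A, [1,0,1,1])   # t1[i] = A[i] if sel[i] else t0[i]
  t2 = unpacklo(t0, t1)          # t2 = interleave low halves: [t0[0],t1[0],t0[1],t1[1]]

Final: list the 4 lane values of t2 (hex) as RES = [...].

RES = [ 0xf2  0x82  0xf7  0xf7 ]

→ t0 |f2|f7|82|eb|
→ t1 |82|f7|f2|f7|
→ t2 |f2|82|f7|f7|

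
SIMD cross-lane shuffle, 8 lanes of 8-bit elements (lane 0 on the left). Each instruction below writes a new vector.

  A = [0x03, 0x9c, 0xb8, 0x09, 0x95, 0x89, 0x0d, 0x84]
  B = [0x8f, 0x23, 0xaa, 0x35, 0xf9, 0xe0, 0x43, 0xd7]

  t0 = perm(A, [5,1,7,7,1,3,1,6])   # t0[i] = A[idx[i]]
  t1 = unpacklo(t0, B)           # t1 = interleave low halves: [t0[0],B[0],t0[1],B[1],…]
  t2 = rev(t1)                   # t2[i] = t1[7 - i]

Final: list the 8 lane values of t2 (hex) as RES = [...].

  t0: 89 9c 84 84 9c 09 9c 0d
  t1: 89 8f 9c 23 84 aa 84 35
  t2: 35 84 aa 84 23 9c 8f 89

RES = [ 0x35  0x84  0xaa  0x84  0x23  0x9c  0x8f  0x89 ]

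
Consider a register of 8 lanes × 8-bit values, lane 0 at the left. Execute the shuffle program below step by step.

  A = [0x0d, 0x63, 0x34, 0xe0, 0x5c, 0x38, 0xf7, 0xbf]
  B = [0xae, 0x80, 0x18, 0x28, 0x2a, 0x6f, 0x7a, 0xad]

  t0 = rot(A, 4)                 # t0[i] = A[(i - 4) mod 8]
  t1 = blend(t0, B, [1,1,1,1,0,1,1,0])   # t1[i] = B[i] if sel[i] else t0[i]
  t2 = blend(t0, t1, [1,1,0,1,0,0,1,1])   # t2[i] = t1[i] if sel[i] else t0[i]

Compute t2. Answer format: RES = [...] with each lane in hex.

RES = [0xae, 0x80, 0xf7, 0x28, 0x0d, 0x63, 0x7a, 0xe0]

→ t0 |5c|38|f7|bf|0d|63|34|e0|
→ t1 |ae|80|18|28|0d|6f|7a|e0|
→ t2 |ae|80|f7|28|0d|63|7a|e0|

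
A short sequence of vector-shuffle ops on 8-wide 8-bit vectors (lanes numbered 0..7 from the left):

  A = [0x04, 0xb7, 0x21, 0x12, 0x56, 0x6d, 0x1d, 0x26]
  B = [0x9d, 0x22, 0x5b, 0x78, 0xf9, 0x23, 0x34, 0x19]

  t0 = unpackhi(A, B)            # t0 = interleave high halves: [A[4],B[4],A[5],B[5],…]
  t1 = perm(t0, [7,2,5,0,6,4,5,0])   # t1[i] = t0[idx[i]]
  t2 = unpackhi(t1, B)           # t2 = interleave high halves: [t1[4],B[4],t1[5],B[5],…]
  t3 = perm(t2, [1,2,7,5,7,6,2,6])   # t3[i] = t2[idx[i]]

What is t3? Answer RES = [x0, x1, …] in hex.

RES = [0xf9, 0x1d, 0x19, 0x34, 0x19, 0x56, 0x1d, 0x56]

t0 = [0x56, 0xf9, 0x6d, 0x23, 0x1d, 0x34, 0x26, 0x19]
t1 = [0x19, 0x6d, 0x34, 0x56, 0x26, 0x1d, 0x34, 0x56]
t2 = [0x26, 0xf9, 0x1d, 0x23, 0x34, 0x34, 0x56, 0x19]
t3 = [0xf9, 0x1d, 0x19, 0x34, 0x19, 0x56, 0x1d, 0x56]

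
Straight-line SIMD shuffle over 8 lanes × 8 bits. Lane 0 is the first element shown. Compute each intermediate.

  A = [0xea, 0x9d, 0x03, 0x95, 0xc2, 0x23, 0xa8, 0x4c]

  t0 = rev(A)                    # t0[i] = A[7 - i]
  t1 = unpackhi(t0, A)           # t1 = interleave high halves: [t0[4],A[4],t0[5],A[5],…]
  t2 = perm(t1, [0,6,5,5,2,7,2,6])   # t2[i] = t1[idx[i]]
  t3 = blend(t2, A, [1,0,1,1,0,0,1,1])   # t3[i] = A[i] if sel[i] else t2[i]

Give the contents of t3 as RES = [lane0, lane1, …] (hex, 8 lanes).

RES = [ 0xea  0xea  0x03  0x95  0x03  0x4c  0xa8  0x4c ]

→ t0 |4c|a8|23|c2|95|03|9d|ea|
→ t1 |95|c2|03|23|9d|a8|ea|4c|
→ t2 |95|ea|a8|a8|03|4c|03|ea|
→ t3 |ea|ea|03|95|03|4c|a8|4c|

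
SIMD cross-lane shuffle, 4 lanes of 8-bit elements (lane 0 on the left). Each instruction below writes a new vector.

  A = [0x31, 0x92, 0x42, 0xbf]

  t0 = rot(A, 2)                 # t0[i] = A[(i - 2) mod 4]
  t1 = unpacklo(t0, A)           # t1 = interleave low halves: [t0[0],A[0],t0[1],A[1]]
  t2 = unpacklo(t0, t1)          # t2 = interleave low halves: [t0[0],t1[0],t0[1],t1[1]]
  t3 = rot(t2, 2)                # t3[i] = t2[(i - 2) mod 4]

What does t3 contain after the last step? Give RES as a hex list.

  t0: 42 bf 31 92
  t1: 42 31 bf 92
  t2: 42 42 bf 31
  t3: bf 31 42 42

RES = [0xbf, 0x31, 0x42, 0x42]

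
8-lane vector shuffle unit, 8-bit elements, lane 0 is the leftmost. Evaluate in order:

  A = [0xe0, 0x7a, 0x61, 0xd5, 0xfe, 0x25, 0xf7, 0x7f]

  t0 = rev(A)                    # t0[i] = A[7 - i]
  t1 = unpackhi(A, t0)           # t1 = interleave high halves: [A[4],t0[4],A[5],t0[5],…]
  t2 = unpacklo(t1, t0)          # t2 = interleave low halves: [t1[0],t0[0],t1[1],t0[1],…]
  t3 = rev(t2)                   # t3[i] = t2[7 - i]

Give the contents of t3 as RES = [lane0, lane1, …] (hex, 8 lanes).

  t0: 7f f7 25 fe d5 61 7a e0
  t1: fe d5 25 61 f7 7a 7f e0
  t2: fe 7f d5 f7 25 25 61 fe
  t3: fe 61 25 25 f7 d5 7f fe

RES = [ 0xfe  0x61  0x25  0x25  0xf7  0xd5  0x7f  0xfe ]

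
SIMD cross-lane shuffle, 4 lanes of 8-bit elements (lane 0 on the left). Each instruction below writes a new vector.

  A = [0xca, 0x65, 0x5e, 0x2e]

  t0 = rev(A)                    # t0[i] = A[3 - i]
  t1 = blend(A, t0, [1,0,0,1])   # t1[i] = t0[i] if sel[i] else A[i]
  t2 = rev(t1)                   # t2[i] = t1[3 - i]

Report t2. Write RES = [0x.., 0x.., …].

RES = [0xca, 0x5e, 0x65, 0x2e]

  t0: 2e 5e 65 ca
  t1: 2e 65 5e ca
  t2: ca 5e 65 2e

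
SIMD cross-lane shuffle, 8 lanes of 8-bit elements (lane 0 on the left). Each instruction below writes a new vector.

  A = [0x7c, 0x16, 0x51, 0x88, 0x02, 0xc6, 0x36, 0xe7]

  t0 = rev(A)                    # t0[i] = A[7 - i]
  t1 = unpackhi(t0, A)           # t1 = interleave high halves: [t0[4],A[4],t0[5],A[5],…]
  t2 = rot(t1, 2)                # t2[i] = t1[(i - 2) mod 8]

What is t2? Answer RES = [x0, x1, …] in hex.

  t0: e7 36 c6 02 88 51 16 7c
  t1: 88 02 51 c6 16 36 7c e7
  t2: 7c e7 88 02 51 c6 16 36

RES = [0x7c, 0xe7, 0x88, 0x02, 0x51, 0xc6, 0x16, 0x36]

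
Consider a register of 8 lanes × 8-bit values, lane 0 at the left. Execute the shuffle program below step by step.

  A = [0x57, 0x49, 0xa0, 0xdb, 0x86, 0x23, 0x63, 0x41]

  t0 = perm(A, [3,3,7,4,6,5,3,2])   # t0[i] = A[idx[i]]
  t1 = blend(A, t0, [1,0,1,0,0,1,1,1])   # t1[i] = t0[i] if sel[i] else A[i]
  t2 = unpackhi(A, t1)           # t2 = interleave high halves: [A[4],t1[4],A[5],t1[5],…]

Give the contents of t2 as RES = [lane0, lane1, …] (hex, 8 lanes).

  t0: db db 41 86 63 23 db a0
  t1: db 49 41 db 86 23 db a0
  t2: 86 86 23 23 63 db 41 a0

RES = [ 0x86  0x86  0x23  0x23  0x63  0xdb  0x41  0xa0 ]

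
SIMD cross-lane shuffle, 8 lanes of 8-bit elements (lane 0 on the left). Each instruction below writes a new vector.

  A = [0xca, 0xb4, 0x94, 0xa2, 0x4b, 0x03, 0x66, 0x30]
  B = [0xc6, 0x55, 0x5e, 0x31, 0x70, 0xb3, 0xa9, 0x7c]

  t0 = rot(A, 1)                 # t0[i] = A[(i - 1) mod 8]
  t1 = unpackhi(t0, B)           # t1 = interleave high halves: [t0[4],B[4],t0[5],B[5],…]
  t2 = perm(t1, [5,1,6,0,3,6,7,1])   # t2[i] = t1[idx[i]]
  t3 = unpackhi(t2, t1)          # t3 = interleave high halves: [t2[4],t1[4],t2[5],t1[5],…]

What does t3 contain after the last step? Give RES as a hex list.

RES = [0xb3, 0x03, 0x66, 0xa9, 0x7c, 0x66, 0x70, 0x7c]

t0 = [0x30, 0xca, 0xb4, 0x94, 0xa2, 0x4b, 0x03, 0x66]
t1 = [0xa2, 0x70, 0x4b, 0xb3, 0x03, 0xa9, 0x66, 0x7c]
t2 = [0xa9, 0x70, 0x66, 0xa2, 0xb3, 0x66, 0x7c, 0x70]
t3 = [0xb3, 0x03, 0x66, 0xa9, 0x7c, 0x66, 0x70, 0x7c]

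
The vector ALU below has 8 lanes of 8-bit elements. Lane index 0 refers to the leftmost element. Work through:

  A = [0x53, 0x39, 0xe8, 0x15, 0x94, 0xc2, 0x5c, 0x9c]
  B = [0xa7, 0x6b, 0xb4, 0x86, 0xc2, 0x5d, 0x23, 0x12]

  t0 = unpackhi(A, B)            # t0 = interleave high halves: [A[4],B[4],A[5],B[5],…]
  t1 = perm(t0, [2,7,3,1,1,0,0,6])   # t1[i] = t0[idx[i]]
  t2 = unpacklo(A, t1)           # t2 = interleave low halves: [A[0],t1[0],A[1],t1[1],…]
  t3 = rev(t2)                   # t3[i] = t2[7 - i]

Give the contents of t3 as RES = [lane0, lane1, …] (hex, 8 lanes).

RES = [ 0xc2  0x15  0x5d  0xe8  0x12  0x39  0xc2  0x53 ]

  t0: 94 c2 c2 5d 5c 23 9c 12
  t1: c2 12 5d c2 c2 94 94 9c
  t2: 53 c2 39 12 e8 5d 15 c2
  t3: c2 15 5d e8 12 39 c2 53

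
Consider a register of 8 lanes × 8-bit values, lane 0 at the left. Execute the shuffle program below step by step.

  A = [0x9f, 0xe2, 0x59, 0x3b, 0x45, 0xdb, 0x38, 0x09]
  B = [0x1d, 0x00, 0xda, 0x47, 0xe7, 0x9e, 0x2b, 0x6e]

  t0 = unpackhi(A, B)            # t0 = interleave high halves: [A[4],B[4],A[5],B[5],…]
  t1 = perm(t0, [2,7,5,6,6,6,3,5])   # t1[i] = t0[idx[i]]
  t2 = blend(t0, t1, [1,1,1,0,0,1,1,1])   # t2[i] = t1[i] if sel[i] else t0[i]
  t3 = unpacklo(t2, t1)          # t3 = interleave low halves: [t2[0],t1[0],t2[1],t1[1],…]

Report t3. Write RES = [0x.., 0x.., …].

RES = [ 0xdb  0xdb  0x6e  0x6e  0x2b  0x2b  0x9e  0x09 ]

  t0: 45 e7 db 9e 38 2b 09 6e
  t1: db 6e 2b 09 09 09 9e 2b
  t2: db 6e 2b 9e 38 09 9e 2b
  t3: db db 6e 6e 2b 2b 9e 09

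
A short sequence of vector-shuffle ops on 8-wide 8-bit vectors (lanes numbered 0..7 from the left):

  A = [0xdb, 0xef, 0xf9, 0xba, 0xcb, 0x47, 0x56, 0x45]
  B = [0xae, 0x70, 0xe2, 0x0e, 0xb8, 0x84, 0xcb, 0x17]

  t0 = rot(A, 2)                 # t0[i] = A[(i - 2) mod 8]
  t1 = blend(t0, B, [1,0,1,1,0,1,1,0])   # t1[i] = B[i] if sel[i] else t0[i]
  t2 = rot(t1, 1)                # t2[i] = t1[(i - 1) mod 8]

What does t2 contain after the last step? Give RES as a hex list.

t0 = [0x56, 0x45, 0xdb, 0xef, 0xf9, 0xba, 0xcb, 0x47]
t1 = [0xae, 0x45, 0xe2, 0x0e, 0xf9, 0x84, 0xcb, 0x47]
t2 = [0x47, 0xae, 0x45, 0xe2, 0x0e, 0xf9, 0x84, 0xcb]

RES = [ 0x47  0xae  0x45  0xe2  0x0e  0xf9  0x84  0xcb ]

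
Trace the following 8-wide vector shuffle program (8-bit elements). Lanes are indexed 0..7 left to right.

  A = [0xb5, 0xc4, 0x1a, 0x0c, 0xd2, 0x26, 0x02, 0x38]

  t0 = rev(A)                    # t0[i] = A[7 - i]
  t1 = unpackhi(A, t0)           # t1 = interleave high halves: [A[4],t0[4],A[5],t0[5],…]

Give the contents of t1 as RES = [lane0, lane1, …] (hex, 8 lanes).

  t0: 38 02 26 d2 0c 1a c4 b5
  t1: d2 0c 26 1a 02 c4 38 b5

RES = [0xd2, 0x0c, 0x26, 0x1a, 0x02, 0xc4, 0x38, 0xb5]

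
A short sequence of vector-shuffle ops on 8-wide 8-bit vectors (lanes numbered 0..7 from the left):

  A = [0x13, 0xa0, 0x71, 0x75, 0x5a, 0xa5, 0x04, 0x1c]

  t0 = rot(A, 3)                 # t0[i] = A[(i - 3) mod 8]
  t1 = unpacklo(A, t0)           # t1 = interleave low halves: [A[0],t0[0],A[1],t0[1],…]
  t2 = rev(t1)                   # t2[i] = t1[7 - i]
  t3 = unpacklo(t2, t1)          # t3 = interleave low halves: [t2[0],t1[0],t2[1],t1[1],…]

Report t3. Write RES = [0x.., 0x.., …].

  t0: a5 04 1c 13 a0 71 75 5a
  t1: 13 a5 a0 04 71 1c 75 13
  t2: 13 75 1c 71 04 a0 a5 13
  t3: 13 13 75 a5 1c a0 71 04

RES = [0x13, 0x13, 0x75, 0xa5, 0x1c, 0xa0, 0x71, 0x04]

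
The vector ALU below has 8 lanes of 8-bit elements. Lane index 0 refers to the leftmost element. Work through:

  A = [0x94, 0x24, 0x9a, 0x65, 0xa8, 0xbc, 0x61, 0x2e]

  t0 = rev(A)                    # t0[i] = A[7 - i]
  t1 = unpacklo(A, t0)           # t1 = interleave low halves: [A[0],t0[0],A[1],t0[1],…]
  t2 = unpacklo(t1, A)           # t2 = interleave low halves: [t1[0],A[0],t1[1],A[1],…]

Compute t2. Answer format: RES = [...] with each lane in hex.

t0 = [0x2e, 0x61, 0xbc, 0xa8, 0x65, 0x9a, 0x24, 0x94]
t1 = [0x94, 0x2e, 0x24, 0x61, 0x9a, 0xbc, 0x65, 0xa8]
t2 = [0x94, 0x94, 0x2e, 0x24, 0x24, 0x9a, 0x61, 0x65]

RES = [ 0x94  0x94  0x2e  0x24  0x24  0x9a  0x61  0x65 ]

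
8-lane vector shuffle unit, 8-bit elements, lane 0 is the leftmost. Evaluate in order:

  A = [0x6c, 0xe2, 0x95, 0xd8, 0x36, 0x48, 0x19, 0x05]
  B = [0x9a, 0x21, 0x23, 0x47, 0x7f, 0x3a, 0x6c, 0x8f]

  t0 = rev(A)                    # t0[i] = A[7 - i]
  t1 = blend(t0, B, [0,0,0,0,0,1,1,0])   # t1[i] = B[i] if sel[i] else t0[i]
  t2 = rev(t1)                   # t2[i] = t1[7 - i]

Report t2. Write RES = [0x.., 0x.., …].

→ t0 |05|19|48|36|d8|95|e2|6c|
→ t1 |05|19|48|36|d8|3a|6c|6c|
→ t2 |6c|6c|3a|d8|36|48|19|05|

RES = [0x6c, 0x6c, 0x3a, 0xd8, 0x36, 0x48, 0x19, 0x05]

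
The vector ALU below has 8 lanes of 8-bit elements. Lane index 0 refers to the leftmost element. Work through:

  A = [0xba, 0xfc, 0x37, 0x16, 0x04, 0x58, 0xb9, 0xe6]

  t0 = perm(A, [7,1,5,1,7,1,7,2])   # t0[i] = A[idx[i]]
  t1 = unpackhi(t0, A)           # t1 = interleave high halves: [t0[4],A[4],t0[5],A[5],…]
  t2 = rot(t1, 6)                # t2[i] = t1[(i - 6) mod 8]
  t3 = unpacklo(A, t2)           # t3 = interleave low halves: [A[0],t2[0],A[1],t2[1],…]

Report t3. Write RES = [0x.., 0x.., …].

RES = [0xba, 0xfc, 0xfc, 0x58, 0x37, 0xe6, 0x16, 0xb9]

t0 = [0xe6, 0xfc, 0x58, 0xfc, 0xe6, 0xfc, 0xe6, 0x37]
t1 = [0xe6, 0x04, 0xfc, 0x58, 0xe6, 0xb9, 0x37, 0xe6]
t2 = [0xfc, 0x58, 0xe6, 0xb9, 0x37, 0xe6, 0xe6, 0x04]
t3 = [0xba, 0xfc, 0xfc, 0x58, 0x37, 0xe6, 0x16, 0xb9]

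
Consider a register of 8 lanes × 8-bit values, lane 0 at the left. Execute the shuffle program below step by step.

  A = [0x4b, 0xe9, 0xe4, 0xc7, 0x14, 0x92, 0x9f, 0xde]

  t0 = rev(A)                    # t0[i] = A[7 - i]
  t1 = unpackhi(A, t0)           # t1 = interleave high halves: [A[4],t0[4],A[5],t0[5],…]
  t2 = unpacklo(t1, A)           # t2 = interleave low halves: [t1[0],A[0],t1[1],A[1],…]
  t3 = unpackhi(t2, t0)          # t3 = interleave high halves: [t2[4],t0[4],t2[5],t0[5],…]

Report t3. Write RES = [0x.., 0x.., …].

→ t0 |de|9f|92|14|c7|e4|e9|4b|
→ t1 |14|c7|92|e4|9f|e9|de|4b|
→ t2 |14|4b|c7|e9|92|e4|e4|c7|
→ t3 |92|c7|e4|e4|e4|e9|c7|4b|

RES = [ 0x92  0xc7  0xe4  0xe4  0xe4  0xe9  0xc7  0x4b ]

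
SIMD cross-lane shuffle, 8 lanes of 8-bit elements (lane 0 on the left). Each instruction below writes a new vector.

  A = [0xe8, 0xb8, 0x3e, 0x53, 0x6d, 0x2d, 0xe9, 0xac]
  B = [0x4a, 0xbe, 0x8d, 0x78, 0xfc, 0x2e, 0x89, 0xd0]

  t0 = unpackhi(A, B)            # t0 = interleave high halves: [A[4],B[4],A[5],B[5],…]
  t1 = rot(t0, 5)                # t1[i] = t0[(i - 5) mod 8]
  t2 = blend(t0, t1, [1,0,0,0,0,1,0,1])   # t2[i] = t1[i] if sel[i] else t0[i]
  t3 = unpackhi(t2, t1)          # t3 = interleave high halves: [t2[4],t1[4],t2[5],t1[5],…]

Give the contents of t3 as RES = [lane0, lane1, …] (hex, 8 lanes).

t0 = [0x6d, 0xfc, 0x2d, 0x2e, 0xe9, 0x89, 0xac, 0xd0]
t1 = [0x2e, 0xe9, 0x89, 0xac, 0xd0, 0x6d, 0xfc, 0x2d]
t2 = [0x2e, 0xfc, 0x2d, 0x2e, 0xe9, 0x6d, 0xac, 0x2d]
t3 = [0xe9, 0xd0, 0x6d, 0x6d, 0xac, 0xfc, 0x2d, 0x2d]

RES = [0xe9, 0xd0, 0x6d, 0x6d, 0xac, 0xfc, 0x2d, 0x2d]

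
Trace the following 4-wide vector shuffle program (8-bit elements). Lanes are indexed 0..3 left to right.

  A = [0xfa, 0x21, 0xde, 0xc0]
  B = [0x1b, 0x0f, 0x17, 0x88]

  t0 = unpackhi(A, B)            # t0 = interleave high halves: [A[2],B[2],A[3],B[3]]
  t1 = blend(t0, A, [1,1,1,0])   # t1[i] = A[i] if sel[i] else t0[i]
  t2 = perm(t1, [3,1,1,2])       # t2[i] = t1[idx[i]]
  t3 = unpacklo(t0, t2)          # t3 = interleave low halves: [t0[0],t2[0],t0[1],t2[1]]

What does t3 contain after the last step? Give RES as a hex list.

RES = [ 0xde  0x88  0x17  0x21 ]

  t0: de 17 c0 88
  t1: fa 21 de 88
  t2: 88 21 21 de
  t3: de 88 17 21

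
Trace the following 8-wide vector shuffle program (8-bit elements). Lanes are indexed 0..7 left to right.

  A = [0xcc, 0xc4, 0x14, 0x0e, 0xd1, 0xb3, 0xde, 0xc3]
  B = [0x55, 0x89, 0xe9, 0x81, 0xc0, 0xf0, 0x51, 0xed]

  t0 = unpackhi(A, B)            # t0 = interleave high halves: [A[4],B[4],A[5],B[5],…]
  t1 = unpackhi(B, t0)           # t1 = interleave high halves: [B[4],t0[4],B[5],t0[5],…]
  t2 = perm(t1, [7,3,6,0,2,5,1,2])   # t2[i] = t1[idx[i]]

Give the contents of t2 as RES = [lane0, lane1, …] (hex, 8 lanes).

  t0: d1 c0 b3 f0 de 51 c3 ed
  t1: c0 de f0 51 51 c3 ed ed
  t2: ed 51 ed c0 f0 c3 de f0

RES = [0xed, 0x51, 0xed, 0xc0, 0xf0, 0xc3, 0xde, 0xf0]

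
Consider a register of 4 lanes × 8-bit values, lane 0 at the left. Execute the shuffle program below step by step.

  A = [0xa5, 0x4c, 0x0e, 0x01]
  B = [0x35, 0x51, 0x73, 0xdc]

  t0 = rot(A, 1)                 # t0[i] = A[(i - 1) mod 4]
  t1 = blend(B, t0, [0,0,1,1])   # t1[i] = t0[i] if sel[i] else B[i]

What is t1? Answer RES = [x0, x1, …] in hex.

t0 = [0x01, 0xa5, 0x4c, 0x0e]
t1 = [0x35, 0x51, 0x4c, 0x0e]

RES = [0x35, 0x51, 0x4c, 0x0e]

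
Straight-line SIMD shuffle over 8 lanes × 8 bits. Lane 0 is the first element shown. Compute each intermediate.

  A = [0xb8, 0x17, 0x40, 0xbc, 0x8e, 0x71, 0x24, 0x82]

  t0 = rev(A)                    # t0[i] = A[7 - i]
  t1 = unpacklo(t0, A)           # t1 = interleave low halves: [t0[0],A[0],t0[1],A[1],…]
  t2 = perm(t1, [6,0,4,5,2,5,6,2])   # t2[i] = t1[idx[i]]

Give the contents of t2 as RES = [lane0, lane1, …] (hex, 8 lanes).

  t0: 82 24 71 8e bc 40 17 b8
  t1: 82 b8 24 17 71 40 8e bc
  t2: 8e 82 71 40 24 40 8e 24

RES = [0x8e, 0x82, 0x71, 0x40, 0x24, 0x40, 0x8e, 0x24]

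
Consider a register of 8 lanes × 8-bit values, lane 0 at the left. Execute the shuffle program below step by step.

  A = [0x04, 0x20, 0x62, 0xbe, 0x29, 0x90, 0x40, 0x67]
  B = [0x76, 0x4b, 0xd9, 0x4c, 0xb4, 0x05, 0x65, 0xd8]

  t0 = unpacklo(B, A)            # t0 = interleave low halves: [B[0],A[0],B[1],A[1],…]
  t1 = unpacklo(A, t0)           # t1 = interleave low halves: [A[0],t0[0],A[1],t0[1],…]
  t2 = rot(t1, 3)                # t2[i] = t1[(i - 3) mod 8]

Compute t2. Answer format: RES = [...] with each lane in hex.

t0 = [0x76, 0x04, 0x4b, 0x20, 0xd9, 0x62, 0x4c, 0xbe]
t1 = [0x04, 0x76, 0x20, 0x04, 0x62, 0x4b, 0xbe, 0x20]
t2 = [0x4b, 0xbe, 0x20, 0x04, 0x76, 0x20, 0x04, 0x62]

RES = [ 0x4b  0xbe  0x20  0x04  0x76  0x20  0x04  0x62 ]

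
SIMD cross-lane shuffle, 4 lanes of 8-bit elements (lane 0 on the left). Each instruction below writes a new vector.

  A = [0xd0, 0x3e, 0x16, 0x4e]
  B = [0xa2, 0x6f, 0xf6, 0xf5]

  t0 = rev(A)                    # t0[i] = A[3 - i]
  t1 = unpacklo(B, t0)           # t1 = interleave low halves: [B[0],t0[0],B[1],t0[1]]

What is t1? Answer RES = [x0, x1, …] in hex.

RES = [0xa2, 0x4e, 0x6f, 0x16]

  t0: 4e 16 3e d0
  t1: a2 4e 6f 16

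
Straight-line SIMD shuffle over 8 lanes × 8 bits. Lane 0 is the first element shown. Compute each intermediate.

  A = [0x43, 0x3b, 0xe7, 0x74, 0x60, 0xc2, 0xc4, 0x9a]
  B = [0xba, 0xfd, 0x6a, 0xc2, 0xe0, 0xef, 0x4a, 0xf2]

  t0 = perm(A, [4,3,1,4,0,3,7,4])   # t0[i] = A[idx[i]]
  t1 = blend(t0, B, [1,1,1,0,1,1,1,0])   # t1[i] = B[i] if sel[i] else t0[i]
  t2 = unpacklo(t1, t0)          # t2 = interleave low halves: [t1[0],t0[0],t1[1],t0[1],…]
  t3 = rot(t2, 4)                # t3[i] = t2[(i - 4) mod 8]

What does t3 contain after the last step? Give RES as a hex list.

→ t0 |60|74|3b|60|43|74|9a|60|
→ t1 |ba|fd|6a|60|e0|ef|4a|60|
→ t2 |ba|60|fd|74|6a|3b|60|60|
→ t3 |6a|3b|60|60|ba|60|fd|74|

RES = [ 0x6a  0x3b  0x60  0x60  0xba  0x60  0xfd  0x74 ]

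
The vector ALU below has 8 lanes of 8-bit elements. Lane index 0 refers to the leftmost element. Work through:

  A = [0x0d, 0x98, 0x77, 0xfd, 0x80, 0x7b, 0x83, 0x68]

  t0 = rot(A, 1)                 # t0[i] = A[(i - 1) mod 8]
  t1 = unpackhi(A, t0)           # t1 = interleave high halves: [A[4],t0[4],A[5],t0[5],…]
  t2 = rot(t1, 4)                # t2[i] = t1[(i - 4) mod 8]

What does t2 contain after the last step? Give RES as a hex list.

→ t0 |68|0d|98|77|fd|80|7b|83|
→ t1 |80|fd|7b|80|83|7b|68|83|
→ t2 |83|7b|68|83|80|fd|7b|80|

RES = [ 0x83  0x7b  0x68  0x83  0x80  0xfd  0x7b  0x80 ]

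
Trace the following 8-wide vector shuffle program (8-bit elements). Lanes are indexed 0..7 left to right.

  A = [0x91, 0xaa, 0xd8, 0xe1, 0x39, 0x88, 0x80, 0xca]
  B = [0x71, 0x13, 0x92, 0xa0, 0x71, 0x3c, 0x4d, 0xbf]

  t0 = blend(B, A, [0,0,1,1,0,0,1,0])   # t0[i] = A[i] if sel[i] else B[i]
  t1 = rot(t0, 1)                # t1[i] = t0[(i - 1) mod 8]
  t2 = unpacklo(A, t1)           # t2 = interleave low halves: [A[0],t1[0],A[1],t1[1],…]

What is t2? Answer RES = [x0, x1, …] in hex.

→ t0 |71|13|d8|e1|71|3c|80|bf|
→ t1 |bf|71|13|d8|e1|71|3c|80|
→ t2 |91|bf|aa|71|d8|13|e1|d8|

RES = [ 0x91  0xbf  0xaa  0x71  0xd8  0x13  0xe1  0xd8 ]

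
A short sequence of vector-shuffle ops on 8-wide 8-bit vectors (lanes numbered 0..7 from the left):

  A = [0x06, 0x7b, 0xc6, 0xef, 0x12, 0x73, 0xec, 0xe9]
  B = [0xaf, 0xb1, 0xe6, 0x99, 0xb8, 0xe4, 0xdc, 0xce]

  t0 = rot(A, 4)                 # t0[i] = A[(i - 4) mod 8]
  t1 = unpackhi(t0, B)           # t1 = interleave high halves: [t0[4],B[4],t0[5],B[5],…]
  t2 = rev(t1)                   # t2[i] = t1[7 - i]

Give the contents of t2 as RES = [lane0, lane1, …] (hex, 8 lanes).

RES = [0xce, 0xef, 0xdc, 0xc6, 0xe4, 0x7b, 0xb8, 0x06]

t0 = [0x12, 0x73, 0xec, 0xe9, 0x06, 0x7b, 0xc6, 0xef]
t1 = [0x06, 0xb8, 0x7b, 0xe4, 0xc6, 0xdc, 0xef, 0xce]
t2 = [0xce, 0xef, 0xdc, 0xc6, 0xe4, 0x7b, 0xb8, 0x06]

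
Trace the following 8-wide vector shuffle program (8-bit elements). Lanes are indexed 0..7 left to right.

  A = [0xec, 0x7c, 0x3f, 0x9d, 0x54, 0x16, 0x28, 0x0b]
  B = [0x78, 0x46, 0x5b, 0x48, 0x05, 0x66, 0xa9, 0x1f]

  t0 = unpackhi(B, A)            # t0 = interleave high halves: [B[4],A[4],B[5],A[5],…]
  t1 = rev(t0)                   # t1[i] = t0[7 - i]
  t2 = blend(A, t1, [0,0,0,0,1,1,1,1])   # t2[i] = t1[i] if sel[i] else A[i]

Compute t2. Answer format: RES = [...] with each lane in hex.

t0 = [0x05, 0x54, 0x66, 0x16, 0xa9, 0x28, 0x1f, 0x0b]
t1 = [0x0b, 0x1f, 0x28, 0xa9, 0x16, 0x66, 0x54, 0x05]
t2 = [0xec, 0x7c, 0x3f, 0x9d, 0x16, 0x66, 0x54, 0x05]

RES = [ 0xec  0x7c  0x3f  0x9d  0x16  0x66  0x54  0x05 ]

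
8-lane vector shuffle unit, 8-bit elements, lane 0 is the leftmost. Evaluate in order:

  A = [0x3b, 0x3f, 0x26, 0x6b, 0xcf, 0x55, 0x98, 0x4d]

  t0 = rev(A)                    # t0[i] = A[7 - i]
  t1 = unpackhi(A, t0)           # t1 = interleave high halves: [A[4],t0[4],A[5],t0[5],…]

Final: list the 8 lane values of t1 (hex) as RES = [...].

RES = [0xcf, 0x6b, 0x55, 0x26, 0x98, 0x3f, 0x4d, 0x3b]

t0 = [0x4d, 0x98, 0x55, 0xcf, 0x6b, 0x26, 0x3f, 0x3b]
t1 = [0xcf, 0x6b, 0x55, 0x26, 0x98, 0x3f, 0x4d, 0x3b]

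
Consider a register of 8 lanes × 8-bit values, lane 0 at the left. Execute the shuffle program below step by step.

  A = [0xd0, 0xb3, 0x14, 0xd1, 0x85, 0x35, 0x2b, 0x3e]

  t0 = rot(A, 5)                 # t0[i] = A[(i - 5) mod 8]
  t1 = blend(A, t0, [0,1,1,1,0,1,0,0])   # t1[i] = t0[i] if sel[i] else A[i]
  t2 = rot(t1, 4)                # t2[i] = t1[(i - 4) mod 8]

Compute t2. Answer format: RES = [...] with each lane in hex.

t0 = [0xd1, 0x85, 0x35, 0x2b, 0x3e, 0xd0, 0xb3, 0x14]
t1 = [0xd0, 0x85, 0x35, 0x2b, 0x85, 0xd0, 0x2b, 0x3e]
t2 = [0x85, 0xd0, 0x2b, 0x3e, 0xd0, 0x85, 0x35, 0x2b]

RES = [0x85, 0xd0, 0x2b, 0x3e, 0xd0, 0x85, 0x35, 0x2b]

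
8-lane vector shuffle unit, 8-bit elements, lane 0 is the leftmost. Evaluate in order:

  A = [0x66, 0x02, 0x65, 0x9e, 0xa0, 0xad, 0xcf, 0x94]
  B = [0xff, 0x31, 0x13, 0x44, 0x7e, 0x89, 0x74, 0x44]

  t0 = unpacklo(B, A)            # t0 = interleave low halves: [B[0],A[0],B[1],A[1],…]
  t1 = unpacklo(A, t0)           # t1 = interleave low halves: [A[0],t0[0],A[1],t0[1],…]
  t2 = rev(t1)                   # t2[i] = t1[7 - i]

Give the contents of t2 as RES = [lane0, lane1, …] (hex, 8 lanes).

  t0: ff 66 31 02 13 65 44 9e
  t1: 66 ff 02 66 65 31 9e 02
  t2: 02 9e 31 65 66 02 ff 66

RES = [ 0x02  0x9e  0x31  0x65  0x66  0x02  0xff  0x66 ]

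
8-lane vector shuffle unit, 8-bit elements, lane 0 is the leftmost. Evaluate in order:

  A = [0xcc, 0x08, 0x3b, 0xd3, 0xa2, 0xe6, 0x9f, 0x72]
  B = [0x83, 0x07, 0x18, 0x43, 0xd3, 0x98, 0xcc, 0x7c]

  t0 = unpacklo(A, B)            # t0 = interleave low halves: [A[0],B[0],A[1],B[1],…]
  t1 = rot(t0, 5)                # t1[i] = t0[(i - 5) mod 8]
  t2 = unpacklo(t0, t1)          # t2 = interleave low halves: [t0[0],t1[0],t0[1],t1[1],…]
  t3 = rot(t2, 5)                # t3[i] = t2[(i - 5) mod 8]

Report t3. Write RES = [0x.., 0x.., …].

→ t0 |cc|83|08|07|3b|18|d3|43|
→ t1 |07|3b|18|d3|43|cc|83|08|
→ t2 |cc|07|83|3b|08|18|07|d3|
→ t3 |3b|08|18|07|d3|cc|07|83|

RES = [ 0x3b  0x08  0x18  0x07  0xd3  0xcc  0x07  0x83 ]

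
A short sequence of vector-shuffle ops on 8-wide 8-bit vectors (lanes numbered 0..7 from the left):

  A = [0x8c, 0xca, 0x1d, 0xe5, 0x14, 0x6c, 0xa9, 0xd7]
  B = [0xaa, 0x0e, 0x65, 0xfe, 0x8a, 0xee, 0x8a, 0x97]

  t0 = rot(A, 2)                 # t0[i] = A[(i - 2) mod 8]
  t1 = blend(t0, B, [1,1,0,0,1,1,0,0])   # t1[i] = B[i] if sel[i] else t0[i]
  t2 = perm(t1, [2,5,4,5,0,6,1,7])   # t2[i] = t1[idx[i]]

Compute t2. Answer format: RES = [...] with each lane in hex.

→ t0 |a9|d7|8c|ca|1d|e5|14|6c|
→ t1 |aa|0e|8c|ca|8a|ee|14|6c|
→ t2 |8c|ee|8a|ee|aa|14|0e|6c|

RES = [0x8c, 0xee, 0x8a, 0xee, 0xaa, 0x14, 0x0e, 0x6c]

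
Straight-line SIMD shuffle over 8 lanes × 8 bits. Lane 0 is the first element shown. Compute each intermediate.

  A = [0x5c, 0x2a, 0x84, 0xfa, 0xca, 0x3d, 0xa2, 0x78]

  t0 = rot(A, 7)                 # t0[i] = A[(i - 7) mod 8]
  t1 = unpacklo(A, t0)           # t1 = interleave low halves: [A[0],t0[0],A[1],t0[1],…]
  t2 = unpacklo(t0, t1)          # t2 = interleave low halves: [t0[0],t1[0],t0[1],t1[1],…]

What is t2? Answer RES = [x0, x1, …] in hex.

RES = [ 0x2a  0x5c  0x84  0x2a  0xfa  0x2a  0xca  0x84 ]

→ t0 |2a|84|fa|ca|3d|a2|78|5c|
→ t1 |5c|2a|2a|84|84|fa|fa|ca|
→ t2 |2a|5c|84|2a|fa|2a|ca|84|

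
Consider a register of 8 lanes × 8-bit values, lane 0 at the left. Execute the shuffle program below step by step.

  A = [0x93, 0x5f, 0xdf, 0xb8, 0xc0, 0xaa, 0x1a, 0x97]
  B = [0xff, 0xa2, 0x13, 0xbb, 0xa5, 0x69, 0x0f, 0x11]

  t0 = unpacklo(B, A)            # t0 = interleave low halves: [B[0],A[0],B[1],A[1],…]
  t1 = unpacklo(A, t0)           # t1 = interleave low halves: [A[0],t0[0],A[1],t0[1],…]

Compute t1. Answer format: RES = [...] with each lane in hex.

RES = [ 0x93  0xff  0x5f  0x93  0xdf  0xa2  0xb8  0x5f ]

→ t0 |ff|93|a2|5f|13|df|bb|b8|
→ t1 |93|ff|5f|93|df|a2|b8|5f|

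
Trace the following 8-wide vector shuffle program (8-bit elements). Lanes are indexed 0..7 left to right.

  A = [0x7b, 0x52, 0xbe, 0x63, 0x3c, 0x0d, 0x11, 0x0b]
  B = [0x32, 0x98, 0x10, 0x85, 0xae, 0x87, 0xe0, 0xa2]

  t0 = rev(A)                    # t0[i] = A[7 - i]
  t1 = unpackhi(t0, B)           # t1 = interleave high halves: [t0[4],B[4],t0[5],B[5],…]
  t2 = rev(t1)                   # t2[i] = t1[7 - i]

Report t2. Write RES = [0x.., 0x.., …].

t0 = [0x0b, 0x11, 0x0d, 0x3c, 0x63, 0xbe, 0x52, 0x7b]
t1 = [0x63, 0xae, 0xbe, 0x87, 0x52, 0xe0, 0x7b, 0xa2]
t2 = [0xa2, 0x7b, 0xe0, 0x52, 0x87, 0xbe, 0xae, 0x63]

RES = [0xa2, 0x7b, 0xe0, 0x52, 0x87, 0xbe, 0xae, 0x63]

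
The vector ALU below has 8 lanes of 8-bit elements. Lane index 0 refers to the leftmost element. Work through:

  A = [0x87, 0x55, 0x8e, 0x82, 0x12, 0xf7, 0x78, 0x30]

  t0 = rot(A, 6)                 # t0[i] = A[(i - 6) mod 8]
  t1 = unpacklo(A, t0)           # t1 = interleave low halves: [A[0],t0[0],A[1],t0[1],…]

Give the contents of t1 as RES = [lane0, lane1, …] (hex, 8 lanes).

RES = [0x87, 0x8e, 0x55, 0x82, 0x8e, 0x12, 0x82, 0xf7]

→ t0 |8e|82|12|f7|78|30|87|55|
→ t1 |87|8e|55|82|8e|12|82|f7|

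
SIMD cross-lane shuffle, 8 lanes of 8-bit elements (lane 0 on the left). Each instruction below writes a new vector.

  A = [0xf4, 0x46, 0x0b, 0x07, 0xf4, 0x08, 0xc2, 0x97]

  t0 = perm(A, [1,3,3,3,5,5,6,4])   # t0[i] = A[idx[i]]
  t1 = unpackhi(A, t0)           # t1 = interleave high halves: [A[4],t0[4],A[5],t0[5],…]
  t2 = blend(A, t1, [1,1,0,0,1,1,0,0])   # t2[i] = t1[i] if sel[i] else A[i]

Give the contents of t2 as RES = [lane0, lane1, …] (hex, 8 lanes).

RES = [0xf4, 0x08, 0x0b, 0x07, 0xc2, 0xc2, 0xc2, 0x97]

t0 = [0x46, 0x07, 0x07, 0x07, 0x08, 0x08, 0xc2, 0xf4]
t1 = [0xf4, 0x08, 0x08, 0x08, 0xc2, 0xc2, 0x97, 0xf4]
t2 = [0xf4, 0x08, 0x0b, 0x07, 0xc2, 0xc2, 0xc2, 0x97]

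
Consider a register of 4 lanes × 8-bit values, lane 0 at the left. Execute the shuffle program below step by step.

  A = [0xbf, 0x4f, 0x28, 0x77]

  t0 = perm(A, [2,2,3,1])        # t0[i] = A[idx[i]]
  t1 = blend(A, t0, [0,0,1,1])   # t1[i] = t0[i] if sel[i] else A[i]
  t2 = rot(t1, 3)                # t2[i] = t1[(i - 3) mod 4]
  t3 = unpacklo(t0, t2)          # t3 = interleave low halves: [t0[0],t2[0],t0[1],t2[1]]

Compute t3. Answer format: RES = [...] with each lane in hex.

t0 = [0x28, 0x28, 0x77, 0x4f]
t1 = [0xbf, 0x4f, 0x77, 0x4f]
t2 = [0x4f, 0x77, 0x4f, 0xbf]
t3 = [0x28, 0x4f, 0x28, 0x77]

RES = [0x28, 0x4f, 0x28, 0x77]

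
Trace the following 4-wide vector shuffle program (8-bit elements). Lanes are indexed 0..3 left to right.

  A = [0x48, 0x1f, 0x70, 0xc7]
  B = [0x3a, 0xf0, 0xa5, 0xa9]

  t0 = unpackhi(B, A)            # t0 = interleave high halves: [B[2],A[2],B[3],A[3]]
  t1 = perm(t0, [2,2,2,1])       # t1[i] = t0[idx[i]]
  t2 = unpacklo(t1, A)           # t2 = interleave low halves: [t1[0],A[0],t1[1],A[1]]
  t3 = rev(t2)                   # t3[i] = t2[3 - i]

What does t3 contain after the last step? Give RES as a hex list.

RES = [ 0x1f  0xa9  0x48  0xa9 ]

  t0: a5 70 a9 c7
  t1: a9 a9 a9 70
  t2: a9 48 a9 1f
  t3: 1f a9 48 a9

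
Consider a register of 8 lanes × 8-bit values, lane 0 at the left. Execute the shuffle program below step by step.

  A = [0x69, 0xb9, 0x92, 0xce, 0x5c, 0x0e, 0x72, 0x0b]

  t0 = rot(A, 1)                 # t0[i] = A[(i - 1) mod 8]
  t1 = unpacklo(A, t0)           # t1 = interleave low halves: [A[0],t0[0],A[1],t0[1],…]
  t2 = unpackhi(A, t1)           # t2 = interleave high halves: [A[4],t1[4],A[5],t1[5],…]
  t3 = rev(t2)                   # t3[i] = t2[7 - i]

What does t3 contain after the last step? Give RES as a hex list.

RES = [ 0x92  0x0b  0xce  0x72  0xb9  0x0e  0x92  0x5c ]

t0 = [0x0b, 0x69, 0xb9, 0x92, 0xce, 0x5c, 0x0e, 0x72]
t1 = [0x69, 0x0b, 0xb9, 0x69, 0x92, 0xb9, 0xce, 0x92]
t2 = [0x5c, 0x92, 0x0e, 0xb9, 0x72, 0xce, 0x0b, 0x92]
t3 = [0x92, 0x0b, 0xce, 0x72, 0xb9, 0x0e, 0x92, 0x5c]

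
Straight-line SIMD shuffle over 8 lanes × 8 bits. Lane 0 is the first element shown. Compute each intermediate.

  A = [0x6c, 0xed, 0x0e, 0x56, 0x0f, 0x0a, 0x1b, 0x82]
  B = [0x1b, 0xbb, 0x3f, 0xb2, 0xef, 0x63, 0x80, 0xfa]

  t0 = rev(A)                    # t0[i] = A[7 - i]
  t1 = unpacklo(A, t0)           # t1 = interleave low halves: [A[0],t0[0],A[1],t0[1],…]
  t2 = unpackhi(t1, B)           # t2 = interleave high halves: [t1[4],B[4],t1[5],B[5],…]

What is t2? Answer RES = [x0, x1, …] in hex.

RES = [0x0e, 0xef, 0x0a, 0x63, 0x56, 0x80, 0x0f, 0xfa]

→ t0 |82|1b|0a|0f|56|0e|ed|6c|
→ t1 |6c|82|ed|1b|0e|0a|56|0f|
→ t2 |0e|ef|0a|63|56|80|0f|fa|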